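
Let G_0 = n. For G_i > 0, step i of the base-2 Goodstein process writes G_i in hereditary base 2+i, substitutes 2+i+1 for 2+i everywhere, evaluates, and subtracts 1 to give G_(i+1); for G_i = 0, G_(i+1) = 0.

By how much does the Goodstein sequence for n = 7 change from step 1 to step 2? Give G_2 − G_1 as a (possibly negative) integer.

229

step 0: 7 = 2^2 + 2 + 1; sub 3 for 2: 3^3 + 3 + 1; = 31; G_1 = 31−1 = 30
step 1: 30 = 3^3 + 3; sub 4 for 3: 4^4 + 4; = 260; G_2 = 260−1 = 259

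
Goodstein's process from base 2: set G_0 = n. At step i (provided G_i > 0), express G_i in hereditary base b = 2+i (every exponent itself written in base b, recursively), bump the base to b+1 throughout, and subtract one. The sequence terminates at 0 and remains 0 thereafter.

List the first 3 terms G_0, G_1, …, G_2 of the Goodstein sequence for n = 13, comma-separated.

13, 108, 1279

G_0 = 13. HB_2(13) = 2^(2 + 1) + 2^2 + 1. Bump = 109. G_1 = 108.
G_1 = 108. HB_3(108) = 3^(3 + 1) + 3^3. Bump = 1280. G_2 = 1279.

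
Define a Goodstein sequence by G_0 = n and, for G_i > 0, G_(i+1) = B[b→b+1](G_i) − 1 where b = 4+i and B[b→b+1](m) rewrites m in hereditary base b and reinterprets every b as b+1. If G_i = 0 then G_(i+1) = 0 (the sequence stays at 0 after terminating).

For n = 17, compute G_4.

[0] 17 ≡ 4^2 + 1 (base 4). Lift 5: 26. −1: 25.
[1] 25 ≡ 5^2 (base 5). Lift 6: 36. −1: 35.
[2] 35 ≡ 5·6 + 5 (base 6). Lift 7: 40. −1: 39.
[3] 39 ≡ 5·7 + 4 (base 7). Lift 8: 44. −1: 43.

43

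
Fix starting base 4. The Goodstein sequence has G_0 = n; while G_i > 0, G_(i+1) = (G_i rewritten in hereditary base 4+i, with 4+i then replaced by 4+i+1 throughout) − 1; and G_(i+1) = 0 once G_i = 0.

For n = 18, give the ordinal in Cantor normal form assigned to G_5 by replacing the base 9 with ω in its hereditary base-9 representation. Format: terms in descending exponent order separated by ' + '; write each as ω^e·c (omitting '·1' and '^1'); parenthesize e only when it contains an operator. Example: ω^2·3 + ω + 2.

ω·6 + 4

base 4: 18 = 4^2 + 2; at 5: 5^2 + 2 = 27; next = 26
base 5: 26 = 5^2 + 1; at 6: 6^2 + 1 = 37; next = 36
base 6: 36 = 6^2; at 7: 7^2 = 49; next = 48
base 7: 48 = 6·7 + 6; at 8: 6·8 + 6 = 54; next = 53
base 8: 53 = 6·8 + 5; at 9: 6·9 + 5 = 59; next = 58
base 9: 58 = 6·9 + 4; at 10: 6·10 + 4 = 64; next = 63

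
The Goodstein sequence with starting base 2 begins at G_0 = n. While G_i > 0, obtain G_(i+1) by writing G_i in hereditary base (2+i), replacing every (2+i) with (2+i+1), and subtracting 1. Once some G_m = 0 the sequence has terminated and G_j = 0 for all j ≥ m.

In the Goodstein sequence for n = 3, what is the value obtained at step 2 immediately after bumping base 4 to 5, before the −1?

[0] 3 ≡ 2 + 1 (base 2). Lift 3: 4. −1: 3.
[1] 3 ≡ 3 (base 3). Lift 4: 4. −1: 3.
[2] 3 ≡ 3 (base 4). Lift 5: 3. −1: 2.

3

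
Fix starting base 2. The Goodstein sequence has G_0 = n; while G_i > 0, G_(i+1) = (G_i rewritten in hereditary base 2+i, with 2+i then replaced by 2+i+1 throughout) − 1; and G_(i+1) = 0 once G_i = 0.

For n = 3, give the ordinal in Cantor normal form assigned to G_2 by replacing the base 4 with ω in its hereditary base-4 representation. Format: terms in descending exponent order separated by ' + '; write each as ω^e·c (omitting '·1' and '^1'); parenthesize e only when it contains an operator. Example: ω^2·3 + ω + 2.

(0) 3|_2 = 2 + 1 ↦ 3 + 1|_3 = 4 ⇒ 3
(1) 3|_3 = 3 ↦ 4|_4 = 4 ⇒ 3
(2) 3|_4 = 3 ↦ 3|_5 = 3 ⇒ 2

3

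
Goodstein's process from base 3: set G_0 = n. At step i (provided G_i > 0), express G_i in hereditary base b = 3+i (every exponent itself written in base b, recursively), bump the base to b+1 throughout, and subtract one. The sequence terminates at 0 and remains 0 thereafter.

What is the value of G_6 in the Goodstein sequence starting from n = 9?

[0] 9 ≡ 3^2 (base 3). Lift 4: 16. −1: 15.
[1] 15 ≡ 3·4 + 3 (base 4). Lift 5: 18. −1: 17.
[2] 17 ≡ 3·5 + 2 (base 5). Lift 6: 20. −1: 19.
[3] 19 ≡ 3·6 + 1 (base 6). Lift 7: 22. −1: 21.
[4] 21 ≡ 3·7 (base 7). Lift 8: 24. −1: 23.
[5] 23 ≡ 2·8 + 7 (base 8). Lift 9: 25. −1: 24.

24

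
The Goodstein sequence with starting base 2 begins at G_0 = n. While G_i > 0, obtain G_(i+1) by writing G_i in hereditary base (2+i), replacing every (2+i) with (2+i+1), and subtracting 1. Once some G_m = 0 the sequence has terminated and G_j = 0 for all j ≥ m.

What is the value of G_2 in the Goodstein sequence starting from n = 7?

step 0: 7 = 2^2 + 2 + 1; sub 3 for 2: 3^3 + 3 + 1; = 31; G_1 = 31−1 = 30
step 1: 30 = 3^3 + 3; sub 4 for 3: 4^4 + 4; = 260; G_2 = 260−1 = 259
step 2: 259 = 4^4 + 3; sub 5 for 4: 5^5 + 3; = 3128; G_3 = 3128−1 = 3127

259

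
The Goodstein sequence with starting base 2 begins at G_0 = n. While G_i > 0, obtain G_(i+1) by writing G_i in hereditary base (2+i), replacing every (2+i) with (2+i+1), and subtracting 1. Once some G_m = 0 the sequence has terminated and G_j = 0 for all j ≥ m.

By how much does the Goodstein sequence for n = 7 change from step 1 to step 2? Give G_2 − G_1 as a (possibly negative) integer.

base 2: 7 = 2^2 + 2 + 1; at 3: 3^3 + 3 + 1 = 31; next = 30
base 3: 30 = 3^3 + 3; at 4: 4^4 + 4 = 260; next = 259

229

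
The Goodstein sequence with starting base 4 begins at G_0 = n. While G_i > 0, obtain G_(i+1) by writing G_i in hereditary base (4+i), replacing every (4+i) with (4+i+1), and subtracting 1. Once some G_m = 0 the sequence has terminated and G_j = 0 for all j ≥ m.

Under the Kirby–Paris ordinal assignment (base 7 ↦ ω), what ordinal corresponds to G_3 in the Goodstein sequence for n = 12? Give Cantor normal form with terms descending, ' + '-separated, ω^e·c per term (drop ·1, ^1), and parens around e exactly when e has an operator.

ω·2 + 2

G_0=12  [base 4] 3·4  →[4↦5]→  3·5 = 15  −1 ⇒ G_1=14
G_1=14  [base 5] 2·5 + 4  →[5↦6]→  2·6 + 4 = 16  −1 ⇒ G_2=15
G_2=15  [base 6] 2·6 + 3  →[6↦7]→  2·7 + 3 = 17  −1 ⇒ G_3=16
G_3=16  [base 7] 2·7 + 2  →[7↦8]→  2·8 + 2 = 18  −1 ⇒ G_4=17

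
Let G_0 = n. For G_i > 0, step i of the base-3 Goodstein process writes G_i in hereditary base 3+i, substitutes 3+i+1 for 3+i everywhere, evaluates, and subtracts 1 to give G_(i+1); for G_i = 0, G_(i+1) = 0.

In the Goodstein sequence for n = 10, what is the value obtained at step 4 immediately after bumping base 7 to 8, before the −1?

10 —HB3→ 3^2 + 1 —bump→ 4^2 + 1 = 17 —(−1)→ 16
16 —HB4→ 4^2 —bump→ 5^2 = 25 —(−1)→ 24
24 —HB5→ 4·5 + 4 —bump→ 4·6 + 4 = 28 —(−1)→ 27
27 —HB6→ 4·6 + 3 —bump→ 4·7 + 3 = 31 —(−1)→ 30
30 —HB7→ 4·7 + 2 —bump→ 4·8 + 2 = 34 —(−1)→ 33

34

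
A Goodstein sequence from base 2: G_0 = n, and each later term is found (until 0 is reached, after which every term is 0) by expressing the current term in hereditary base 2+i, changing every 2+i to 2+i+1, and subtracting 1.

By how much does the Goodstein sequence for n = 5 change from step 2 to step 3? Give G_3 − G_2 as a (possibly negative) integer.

G_0=5  [base 2] 2^2 + 1  →[2↦3]→  3^3 + 1 = 28  −1 ⇒ G_1=27
G_1=27  [base 3] 3^3  →[3↦4]→  4^4 = 256  −1 ⇒ G_2=255
G_2=255  [base 4] 3·4^3 + 3·4^2 + 3·4 + 3  →[4↦5]→  3·5^3 + 3·5^2 + 3·5 + 3 = 468  −1 ⇒ G_3=467

212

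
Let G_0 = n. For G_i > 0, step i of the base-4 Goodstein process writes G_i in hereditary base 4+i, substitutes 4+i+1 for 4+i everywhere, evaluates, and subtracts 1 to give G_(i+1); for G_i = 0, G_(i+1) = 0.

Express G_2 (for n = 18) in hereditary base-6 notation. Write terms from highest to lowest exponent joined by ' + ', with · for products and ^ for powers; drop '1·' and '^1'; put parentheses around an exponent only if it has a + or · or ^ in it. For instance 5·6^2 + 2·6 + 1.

base 4: 18 = 4^2 + 2; at 5: 5^2 + 2 = 27; next = 26
base 5: 26 = 5^2 + 1; at 6: 6^2 + 1 = 37; next = 36

6^2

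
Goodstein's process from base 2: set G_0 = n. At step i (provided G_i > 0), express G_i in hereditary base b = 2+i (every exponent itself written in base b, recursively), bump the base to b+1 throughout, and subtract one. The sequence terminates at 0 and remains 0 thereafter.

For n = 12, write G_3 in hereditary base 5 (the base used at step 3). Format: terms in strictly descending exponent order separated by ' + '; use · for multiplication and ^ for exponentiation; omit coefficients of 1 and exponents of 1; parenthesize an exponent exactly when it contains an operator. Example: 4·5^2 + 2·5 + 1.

5^(5 + 1) + 2·5^2 + 2·5

[0] 12 ≡ 2^(2 + 1) + 2^2 (base 2). Lift 3: 108. −1: 107.
[1] 107 ≡ 3^(3 + 1) + 2·3^2 + 2·3 + 2 (base 3). Lift 4: 1066. −1: 1065.
[2] 1065 ≡ 4^(4 + 1) + 2·4^2 + 2·4 + 1 (base 4). Lift 5: 15686. −1: 15685.
[3] 15685 ≡ 5^(5 + 1) + 2·5^2 + 2·5 (base 5). Lift 6: 280020. −1: 280019.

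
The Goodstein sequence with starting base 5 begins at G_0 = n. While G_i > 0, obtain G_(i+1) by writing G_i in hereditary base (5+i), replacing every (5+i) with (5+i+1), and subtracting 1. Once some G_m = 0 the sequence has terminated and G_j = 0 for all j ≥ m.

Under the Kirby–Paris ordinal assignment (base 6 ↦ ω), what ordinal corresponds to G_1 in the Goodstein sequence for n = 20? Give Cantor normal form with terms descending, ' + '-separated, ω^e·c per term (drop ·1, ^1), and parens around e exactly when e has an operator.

G_0 = 20. HB_5(20) = 4·5. Bump = 24. G_1 = 23.
G_1 = 23. HB_6(23) = 3·6 + 5. Bump = 26. G_2 = 25.

ω·3 + 5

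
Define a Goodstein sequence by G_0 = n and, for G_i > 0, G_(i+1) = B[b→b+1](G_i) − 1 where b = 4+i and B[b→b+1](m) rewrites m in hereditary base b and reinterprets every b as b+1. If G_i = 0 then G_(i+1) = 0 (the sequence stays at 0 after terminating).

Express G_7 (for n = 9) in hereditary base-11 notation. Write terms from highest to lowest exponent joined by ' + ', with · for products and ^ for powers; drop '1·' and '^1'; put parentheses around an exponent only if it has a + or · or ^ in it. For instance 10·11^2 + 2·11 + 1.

(0) 9|_4 = 2·4 + 1 ↦ 2·5 + 1|_5 = 11 ⇒ 10
(1) 10|_5 = 2·5 ↦ 2·6|_6 = 12 ⇒ 11
(2) 11|_6 = 6 + 5 ↦ 7 + 5|_7 = 12 ⇒ 11
(3) 11|_7 = 7 + 4 ↦ 8 + 4|_8 = 12 ⇒ 11
(4) 11|_8 = 8 + 3 ↦ 9 + 3|_9 = 12 ⇒ 11
(5) 11|_9 = 9 + 2 ↦ 10 + 2|_10 = 12 ⇒ 11
(6) 11|_10 = 10 + 1 ↦ 11 + 1|_11 = 12 ⇒ 11

11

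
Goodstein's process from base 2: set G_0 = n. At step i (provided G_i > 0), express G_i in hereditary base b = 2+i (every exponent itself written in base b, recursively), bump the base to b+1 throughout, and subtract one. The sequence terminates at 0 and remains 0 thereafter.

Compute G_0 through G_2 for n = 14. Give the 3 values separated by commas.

14, 110, 1281

step 0: 14 = 2^(2 + 1) + 2^2 + 2; sub 3 for 2: 3^(3 + 1) + 3^3 + 3; = 111; G_1 = 111−1 = 110
step 1: 110 = 3^(3 + 1) + 3^3 + 2; sub 4 for 3: 4^(4 + 1) + 4^4 + 2; = 1282; G_2 = 1282−1 = 1281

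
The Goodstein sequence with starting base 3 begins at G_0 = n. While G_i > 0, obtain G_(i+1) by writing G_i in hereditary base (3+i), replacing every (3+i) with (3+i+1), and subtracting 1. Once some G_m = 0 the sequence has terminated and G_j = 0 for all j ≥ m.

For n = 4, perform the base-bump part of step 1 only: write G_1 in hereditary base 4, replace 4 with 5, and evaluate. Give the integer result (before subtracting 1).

i=0: 4 = 3 + 1 (b=3); 3→4: 4 + 1 = 5; 5−1 = 4
i=1: 4 = 4 (b=4); 4→5: 5 = 5; 5−1 = 4

5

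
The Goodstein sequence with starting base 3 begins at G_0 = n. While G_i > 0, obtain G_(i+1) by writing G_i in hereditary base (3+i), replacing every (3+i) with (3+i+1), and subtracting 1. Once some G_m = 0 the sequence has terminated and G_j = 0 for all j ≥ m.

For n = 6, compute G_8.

G_0=6  [base 3] 2·3  →[3↦4]→  2·4 = 8  −1 ⇒ G_1=7
G_1=7  [base 4] 4 + 3  →[4↦5]→  5 + 3 = 8  −1 ⇒ G_2=7
G_2=7  [base 5] 5 + 2  →[5↦6]→  6 + 2 = 8  −1 ⇒ G_3=7
G_3=7  [base 6] 6 + 1  →[6↦7]→  7 + 1 = 8  −1 ⇒ G_4=7
G_4=7  [base 7] 7  →[7↦8]→  8 = 8  −1 ⇒ G_5=7
G_5=7  [base 8] 7  →[8↦9]→  7 = 7  −1 ⇒ G_6=6
G_6=6  [base 9] 6  →[9↦10]→  6 = 6  −1 ⇒ G_7=5
G_7=5  [base 10] 5  →[10↦11]→  5 = 5  −1 ⇒ G_8=4

4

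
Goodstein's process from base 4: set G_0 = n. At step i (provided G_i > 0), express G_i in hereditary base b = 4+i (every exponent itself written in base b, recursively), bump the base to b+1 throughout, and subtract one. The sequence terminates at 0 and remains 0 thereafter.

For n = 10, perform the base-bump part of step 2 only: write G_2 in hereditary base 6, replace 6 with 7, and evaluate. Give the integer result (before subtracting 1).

base 4: 10 = 2·4 + 2; at 5: 2·5 + 2 = 12; next = 11
base 5: 11 = 2·5 + 1; at 6: 2·6 + 1 = 13; next = 12
base 6: 12 = 2·6; at 7: 2·7 = 14; next = 13

14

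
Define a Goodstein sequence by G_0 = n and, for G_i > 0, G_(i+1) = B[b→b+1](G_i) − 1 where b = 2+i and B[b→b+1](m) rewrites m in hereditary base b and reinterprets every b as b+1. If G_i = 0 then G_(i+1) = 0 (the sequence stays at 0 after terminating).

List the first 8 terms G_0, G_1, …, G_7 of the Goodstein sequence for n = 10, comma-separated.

step 0: 10 = 2^(2 + 1) + 2; sub 3 for 2: 3^(3 + 1) + 3; = 84; G_1 = 84−1 = 83
step 1: 83 = 3^(3 + 1) + 2; sub 4 for 3: 4^(4 + 1) + 2; = 1026; G_2 = 1026−1 = 1025
step 2: 1025 = 4^(4 + 1) + 1; sub 5 for 4: 5^(5 + 1) + 1; = 15626; G_3 = 15626−1 = 15625
step 3: 15625 = 5^(5 + 1); sub 6 for 5: 6^(6 + 1); = 279936; G_4 = 279936−1 = 279935
step 4: 279935 = 5·6^6 + 5·6^5 + 5·6^4 + 5·6^3 + 5·6^2 + 5·6 + 5; sub 7 for 6: 5·7^7 + 5·7^5 + 5·7^4 + 5·7^3 + 5·7^2 + 5·7 + 5; = 4215755; G_5 = 4215755−1 = 4215754
step 5: 4215754 = 5·7^7 + 5·7^5 + 5·7^4 + 5·7^3 + 5·7^2 + 5·7 + 4; sub 8 for 7: 5·8^8 + 5·8^5 + 5·8^4 + 5·8^3 + 5·8^2 + 5·8 + 4; = 84073324; G_6 = 84073324−1 = 84073323
step 6: 84073323 = 5·8^8 + 5·8^5 + 5·8^4 + 5·8^3 + 5·8^2 + 5·8 + 3; sub 9 for 8: 5·9^9 + 5·9^5 + 5·9^4 + 5·9^3 + 5·9^2 + 5·9 + 3; = 1937434593; G_7 = 1937434593−1 = 1937434592

10, 83, 1025, 15625, 279935, 4215754, 84073323, 1937434592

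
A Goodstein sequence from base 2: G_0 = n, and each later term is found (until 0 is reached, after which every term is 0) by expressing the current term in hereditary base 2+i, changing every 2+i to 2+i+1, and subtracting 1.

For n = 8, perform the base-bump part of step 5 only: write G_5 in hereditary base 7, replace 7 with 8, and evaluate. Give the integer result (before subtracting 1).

33554572

base 2: 8 = 2^(2 + 1); at 3: 3^(3 + 1) = 81; next = 80
base 3: 80 = 2·3^3 + 2·3^2 + 2·3 + 2; at 4: 2·4^4 + 2·4^2 + 2·4 + 2 = 554; next = 553
base 4: 553 = 2·4^4 + 2·4^2 + 2·4 + 1; at 5: 2·5^5 + 2·5^2 + 2·5 + 1 = 6311; next = 6310
base 5: 6310 = 2·5^5 + 2·5^2 + 2·5; at 6: 2·6^6 + 2·6^2 + 2·6 = 93396; next = 93395
base 6: 93395 = 2·6^6 + 2·6^2 + 6 + 5; at 7: 2·7^7 + 2·7^2 + 7 + 5 = 1647196; next = 1647195
base 7: 1647195 = 2·7^7 + 2·7^2 + 7 + 4; at 8: 2·8^8 + 2·8^2 + 8 + 4 = 33554572; next = 33554571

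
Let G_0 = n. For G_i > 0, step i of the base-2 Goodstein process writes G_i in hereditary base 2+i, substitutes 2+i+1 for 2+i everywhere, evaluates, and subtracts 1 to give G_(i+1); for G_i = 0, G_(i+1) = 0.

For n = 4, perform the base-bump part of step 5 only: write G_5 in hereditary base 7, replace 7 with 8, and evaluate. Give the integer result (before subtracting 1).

step 0: 4 = 2^2; sub 3 for 2: 3^3; = 27; G_1 = 27−1 = 26
step 1: 26 = 2·3^2 + 2·3 + 2; sub 4 for 3: 2·4^2 + 2·4 + 2; = 42; G_2 = 42−1 = 41
step 2: 41 = 2·4^2 + 2·4 + 1; sub 5 for 4: 2·5^2 + 2·5 + 1; = 61; G_3 = 61−1 = 60
step 3: 60 = 2·5^2 + 2·5; sub 6 for 5: 2·6^2 + 2·6; = 84; G_4 = 84−1 = 83
step 4: 83 = 2·6^2 + 6 + 5; sub 7 for 6: 2·7^2 + 7 + 5; = 110; G_5 = 110−1 = 109
step 5: 109 = 2·7^2 + 7 + 4; sub 8 for 7: 2·8^2 + 8 + 4; = 140; G_6 = 140−1 = 139

140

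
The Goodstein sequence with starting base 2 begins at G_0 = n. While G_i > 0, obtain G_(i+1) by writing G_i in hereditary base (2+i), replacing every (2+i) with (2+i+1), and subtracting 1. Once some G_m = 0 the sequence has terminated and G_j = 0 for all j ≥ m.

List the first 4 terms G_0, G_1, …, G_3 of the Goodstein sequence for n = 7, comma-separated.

(0) 7|_2 = 2^2 + 2 + 1 ↦ 3^3 + 3 + 1|_3 = 31 ⇒ 30
(1) 30|_3 = 3^3 + 3 ↦ 4^4 + 4|_4 = 260 ⇒ 259
(2) 259|_4 = 4^4 + 3 ↦ 5^5 + 3|_5 = 3128 ⇒ 3127

7, 30, 259, 3127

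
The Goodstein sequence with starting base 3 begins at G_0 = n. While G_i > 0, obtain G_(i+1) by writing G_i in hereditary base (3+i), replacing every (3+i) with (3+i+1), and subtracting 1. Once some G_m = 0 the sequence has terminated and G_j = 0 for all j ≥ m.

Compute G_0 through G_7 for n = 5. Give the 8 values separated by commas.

5, 5, 5, 5, 4, 3, 2, 1

(0) 5|_3 = 3 + 2 ↦ 4 + 2|_4 = 6 ⇒ 5
(1) 5|_4 = 4 + 1 ↦ 5 + 1|_5 = 6 ⇒ 5
(2) 5|_5 = 5 ↦ 6|_6 = 6 ⇒ 5
(3) 5|_6 = 5 ↦ 5|_7 = 5 ⇒ 4
(4) 4|_7 = 4 ↦ 4|_8 = 4 ⇒ 3
(5) 3|_8 = 3 ↦ 3|_9 = 3 ⇒ 2
(6) 2|_9 = 2 ↦ 2|_10 = 2 ⇒ 1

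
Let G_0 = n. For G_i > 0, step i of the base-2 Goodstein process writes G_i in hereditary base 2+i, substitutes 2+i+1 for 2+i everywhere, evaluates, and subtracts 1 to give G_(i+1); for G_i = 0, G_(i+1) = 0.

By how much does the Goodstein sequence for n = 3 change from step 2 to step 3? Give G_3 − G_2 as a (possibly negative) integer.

-1

[0] 3 ≡ 2 + 1 (base 2). Lift 3: 4. −1: 3.
[1] 3 ≡ 3 (base 3). Lift 4: 4. −1: 3.
[2] 3 ≡ 3 (base 4). Lift 5: 3. −1: 2.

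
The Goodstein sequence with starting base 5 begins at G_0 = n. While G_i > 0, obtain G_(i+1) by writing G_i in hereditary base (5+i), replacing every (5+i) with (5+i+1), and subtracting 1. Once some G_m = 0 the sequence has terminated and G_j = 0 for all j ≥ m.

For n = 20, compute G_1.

i=0: 20 = 4·5 (b=5); 5→6: 4·6 = 24; 24−1 = 23
i=1: 23 = 3·6 + 5 (b=6); 6→7: 3·7 + 5 = 26; 26−1 = 25

23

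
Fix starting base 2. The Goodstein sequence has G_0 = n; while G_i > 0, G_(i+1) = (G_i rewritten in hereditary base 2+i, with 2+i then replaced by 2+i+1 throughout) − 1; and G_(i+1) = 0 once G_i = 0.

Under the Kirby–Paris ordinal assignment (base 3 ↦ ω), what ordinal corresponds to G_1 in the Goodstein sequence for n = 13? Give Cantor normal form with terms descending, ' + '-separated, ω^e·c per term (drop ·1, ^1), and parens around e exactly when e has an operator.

i=0: 13 = 2^(2 + 1) + 2^2 + 1 (b=2); 2→3: 3^(3 + 1) + 3^3 + 1 = 109; 109−1 = 108
i=1: 108 = 3^(3 + 1) + 3^3 (b=3); 3→4: 4^(4 + 1) + 4^4 = 1280; 1280−1 = 1279

ω^(ω + 1) + ω^ω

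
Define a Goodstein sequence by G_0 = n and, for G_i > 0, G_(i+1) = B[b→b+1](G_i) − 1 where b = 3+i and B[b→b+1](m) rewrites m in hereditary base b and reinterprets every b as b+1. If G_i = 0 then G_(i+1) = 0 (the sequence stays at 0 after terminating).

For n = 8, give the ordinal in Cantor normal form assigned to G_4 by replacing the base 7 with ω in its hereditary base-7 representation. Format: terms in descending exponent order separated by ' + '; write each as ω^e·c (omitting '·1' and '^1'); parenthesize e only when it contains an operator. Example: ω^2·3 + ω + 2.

ω + 4

G_0=8  [base 3] 2·3 + 2  →[3↦4]→  2·4 + 2 = 10  −1 ⇒ G_1=9
G_1=9  [base 4] 2·4 + 1  →[4↦5]→  2·5 + 1 = 11  −1 ⇒ G_2=10
G_2=10  [base 5] 2·5  →[5↦6]→  2·6 = 12  −1 ⇒ G_3=11
G_3=11  [base 6] 6 + 5  →[6↦7]→  7 + 5 = 12  −1 ⇒ G_4=11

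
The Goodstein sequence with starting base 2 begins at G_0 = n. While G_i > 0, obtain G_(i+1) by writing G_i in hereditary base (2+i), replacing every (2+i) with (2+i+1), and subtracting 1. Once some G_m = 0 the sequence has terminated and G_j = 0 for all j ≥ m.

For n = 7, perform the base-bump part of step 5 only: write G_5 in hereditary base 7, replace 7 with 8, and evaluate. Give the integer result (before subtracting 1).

16777216

i=0: 7 = 2^2 + 2 + 1 (b=2); 2→3: 3^3 + 3 + 1 = 31; 31−1 = 30
i=1: 30 = 3^3 + 3 (b=3); 3→4: 4^4 + 4 = 260; 260−1 = 259
i=2: 259 = 4^4 + 3 (b=4); 4→5: 5^5 + 3 = 3128; 3128−1 = 3127
i=3: 3127 = 5^5 + 2 (b=5); 5→6: 6^6 + 2 = 46658; 46658−1 = 46657
i=4: 46657 = 6^6 + 1 (b=6); 6→7: 7^7 + 1 = 823544; 823544−1 = 823543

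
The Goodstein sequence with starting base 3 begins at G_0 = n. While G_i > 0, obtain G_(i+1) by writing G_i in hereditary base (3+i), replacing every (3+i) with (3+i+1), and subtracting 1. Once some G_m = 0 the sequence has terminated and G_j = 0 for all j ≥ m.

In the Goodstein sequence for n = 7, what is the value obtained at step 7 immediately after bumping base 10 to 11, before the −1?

9

G_0=7  [base 3] 2·3 + 1  →[3↦4]→  2·4 + 1 = 9  −1 ⇒ G_1=8
G_1=8  [base 4] 2·4  →[4↦5]→  2·5 = 10  −1 ⇒ G_2=9
G_2=9  [base 5] 5 + 4  →[5↦6]→  6 + 4 = 10  −1 ⇒ G_3=9
G_3=9  [base 6] 6 + 3  →[6↦7]→  7 + 3 = 10  −1 ⇒ G_4=9
G_4=9  [base 7] 7 + 2  →[7↦8]→  8 + 2 = 10  −1 ⇒ G_5=9
G_5=9  [base 8] 8 + 1  →[8↦9]→  9 + 1 = 10  −1 ⇒ G_6=9
G_6=9  [base 9] 9  →[9↦10]→  10 = 10  −1 ⇒ G_7=9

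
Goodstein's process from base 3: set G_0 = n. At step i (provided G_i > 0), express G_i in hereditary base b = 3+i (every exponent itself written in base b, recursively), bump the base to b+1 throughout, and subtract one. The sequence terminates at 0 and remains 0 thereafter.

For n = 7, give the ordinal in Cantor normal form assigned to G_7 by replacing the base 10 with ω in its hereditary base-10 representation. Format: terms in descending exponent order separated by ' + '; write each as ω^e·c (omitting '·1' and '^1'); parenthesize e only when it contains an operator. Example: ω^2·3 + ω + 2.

9

step 0: 7 = 2·3 + 1; sub 4 for 3: 2·4 + 1; = 9; G_1 = 9−1 = 8
step 1: 8 = 2·4; sub 5 for 4: 2·5; = 10; G_2 = 10−1 = 9
step 2: 9 = 5 + 4; sub 6 for 5: 6 + 4; = 10; G_3 = 10−1 = 9
step 3: 9 = 6 + 3; sub 7 for 6: 7 + 3; = 10; G_4 = 10−1 = 9
step 4: 9 = 7 + 2; sub 8 for 7: 8 + 2; = 10; G_5 = 10−1 = 9
step 5: 9 = 8 + 1; sub 9 for 8: 9 + 1; = 10; G_6 = 10−1 = 9
step 6: 9 = 9; sub 10 for 9: 10; = 10; G_7 = 10−1 = 9
step 7: 9 = 9; sub 11 for 10: 9; = 9; G_8 = 9−1 = 8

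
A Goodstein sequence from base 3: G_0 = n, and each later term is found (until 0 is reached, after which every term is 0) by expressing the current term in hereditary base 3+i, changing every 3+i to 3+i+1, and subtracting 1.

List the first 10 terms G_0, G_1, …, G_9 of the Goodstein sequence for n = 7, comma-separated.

base 3: 7 = 2·3 + 1; at 4: 2·4 + 1 = 9; next = 8
base 4: 8 = 2·4; at 5: 2·5 = 10; next = 9
base 5: 9 = 5 + 4; at 6: 6 + 4 = 10; next = 9
base 6: 9 = 6 + 3; at 7: 7 + 3 = 10; next = 9
base 7: 9 = 7 + 2; at 8: 8 + 2 = 10; next = 9
base 8: 9 = 8 + 1; at 9: 9 + 1 = 10; next = 9
base 9: 9 = 9; at 10: 10 = 10; next = 9
base 10: 9 = 9; at 11: 9 = 9; next = 8
base 11: 8 = 8; at 12: 8 = 8; next = 7

7, 8, 9, 9, 9, 9, 9, 9, 8, 7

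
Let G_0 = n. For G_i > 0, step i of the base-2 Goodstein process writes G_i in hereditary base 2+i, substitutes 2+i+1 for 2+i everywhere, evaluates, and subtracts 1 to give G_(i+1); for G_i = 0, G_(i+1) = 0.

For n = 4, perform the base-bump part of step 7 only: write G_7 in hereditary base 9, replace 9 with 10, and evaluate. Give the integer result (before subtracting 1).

212

step 0: 4 = 2^2; sub 3 for 2: 3^3; = 27; G_1 = 27−1 = 26
step 1: 26 = 2·3^2 + 2·3 + 2; sub 4 for 3: 2·4^2 + 2·4 + 2; = 42; G_2 = 42−1 = 41
step 2: 41 = 2·4^2 + 2·4 + 1; sub 5 for 4: 2·5^2 + 2·5 + 1; = 61; G_3 = 61−1 = 60
step 3: 60 = 2·5^2 + 2·5; sub 6 for 5: 2·6^2 + 2·6; = 84; G_4 = 84−1 = 83
step 4: 83 = 2·6^2 + 6 + 5; sub 7 for 6: 2·7^2 + 7 + 5; = 110; G_5 = 110−1 = 109
step 5: 109 = 2·7^2 + 7 + 4; sub 8 for 7: 2·8^2 + 8 + 4; = 140; G_6 = 140−1 = 139
step 6: 139 = 2·8^2 + 8 + 3; sub 9 for 8: 2·9^2 + 9 + 3; = 174; G_7 = 174−1 = 173
step 7: 173 = 2·9^2 + 9 + 2; sub 10 for 9: 2·10^2 + 10 + 2; = 212; G_8 = 212−1 = 211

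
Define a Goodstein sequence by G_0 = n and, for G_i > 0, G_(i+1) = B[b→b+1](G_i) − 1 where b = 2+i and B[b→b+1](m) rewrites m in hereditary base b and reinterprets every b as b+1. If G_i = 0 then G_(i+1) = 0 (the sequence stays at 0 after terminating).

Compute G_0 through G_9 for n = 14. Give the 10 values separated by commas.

step 0: 14 = 2^(2 + 1) + 2^2 + 2; sub 3 for 2: 3^(3 + 1) + 3^3 + 3; = 111; G_1 = 111−1 = 110
step 1: 110 = 3^(3 + 1) + 3^3 + 2; sub 4 for 3: 4^(4 + 1) + 4^4 + 2; = 1282; G_2 = 1282−1 = 1281
step 2: 1281 = 4^(4 + 1) + 4^4 + 1; sub 5 for 4: 5^(5 + 1) + 5^5 + 1; = 18751; G_3 = 18751−1 = 18750
step 3: 18750 = 5^(5 + 1) + 5^5; sub 6 for 5: 6^(6 + 1) + 6^6; = 326592; G_4 = 326592−1 = 326591
step 4: 326591 = 6^(6 + 1) + 5·6^5 + 5·6^4 + 5·6^3 + 5·6^2 + 5·6 + 5; sub 7 for 6: 7^(7 + 1) + 5·7^5 + 5·7^4 + 5·7^3 + 5·7^2 + 5·7 + 5; = 5862841; G_5 = 5862841−1 = 5862840
step 5: 5862840 = 7^(7 + 1) + 5·7^5 + 5·7^4 + 5·7^3 + 5·7^2 + 5·7 + 4; sub 8 for 7: 8^(8 + 1) + 5·8^5 + 5·8^4 + 5·8^3 + 5·8^2 + 5·8 + 4; = 134404972; G_6 = 134404972−1 = 134404971
step 6: 134404971 = 8^(8 + 1) + 5·8^5 + 5·8^4 + 5·8^3 + 5·8^2 + 5·8 + 3; sub 9 for 8: 9^(9 + 1) + 5·9^5 + 5·9^4 + 5·9^3 + 5·9^2 + 5·9 + 3; = 3487116549; G_7 = 3487116549−1 = 3487116548
step 7: 3487116548 = 9^(9 + 1) + 5·9^5 + 5·9^4 + 5·9^3 + 5·9^2 + 5·9 + 2; sub 10 for 9: 10^(10 + 1) + 5·10^5 + 5·10^4 + 5·10^3 + 5·10^2 + 5·10 + 2; = 100000555552; G_8 = 100000555552−1 = 100000555551
step 8: 100000555551 = 10^(10 + 1) + 5·10^5 + 5·10^4 + 5·10^3 + 5·10^2 + 5·10 + 1; sub 11 for 10: 11^(11 + 1) + 5·11^5 + 5·11^4 + 5·11^3 + 5·11^2 + 5·11 + 1; = 3138429262497; G_9 = 3138429262497−1 = 3138429262496

14, 110, 1281, 18750, 326591, 5862840, 134404971, 3487116548, 100000555551, 3138429262496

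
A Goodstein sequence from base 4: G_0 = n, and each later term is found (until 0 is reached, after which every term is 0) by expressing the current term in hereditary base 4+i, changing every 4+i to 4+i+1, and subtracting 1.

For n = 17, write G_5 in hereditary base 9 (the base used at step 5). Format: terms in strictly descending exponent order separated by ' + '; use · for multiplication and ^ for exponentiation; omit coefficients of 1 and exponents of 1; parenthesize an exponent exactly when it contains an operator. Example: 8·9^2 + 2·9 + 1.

(0) 17|_4 = 4^2 + 1 ↦ 5^2 + 1|_5 = 26 ⇒ 25
(1) 25|_5 = 5^2 ↦ 6^2|_6 = 36 ⇒ 35
(2) 35|_6 = 5·6 + 5 ↦ 5·7 + 5|_7 = 40 ⇒ 39
(3) 39|_7 = 5·7 + 4 ↦ 5·8 + 4|_8 = 44 ⇒ 43
(4) 43|_8 = 5·8 + 3 ↦ 5·9 + 3|_9 = 48 ⇒ 47

5·9 + 2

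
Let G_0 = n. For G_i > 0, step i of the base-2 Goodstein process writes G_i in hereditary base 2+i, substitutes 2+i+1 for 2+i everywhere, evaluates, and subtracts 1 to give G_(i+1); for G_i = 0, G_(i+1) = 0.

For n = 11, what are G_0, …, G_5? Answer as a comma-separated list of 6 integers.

11 —HB2→ 2^(2 + 1) + 2 + 1 —bump→ 3^(3 + 1) + 3 + 1 = 85 —(−1)→ 84
84 —HB3→ 3^(3 + 1) + 3 —bump→ 4^(4 + 1) + 4 = 1028 —(−1)→ 1027
1027 —HB4→ 4^(4 + 1) + 3 —bump→ 5^(5 + 1) + 3 = 15628 —(−1)→ 15627
15627 —HB5→ 5^(5 + 1) + 2 —bump→ 6^(6 + 1) + 2 = 279938 —(−1)→ 279937
279937 —HB6→ 6^(6 + 1) + 1 —bump→ 7^(7 + 1) + 1 = 5764802 —(−1)→ 5764801

11, 84, 1027, 15627, 279937, 5764801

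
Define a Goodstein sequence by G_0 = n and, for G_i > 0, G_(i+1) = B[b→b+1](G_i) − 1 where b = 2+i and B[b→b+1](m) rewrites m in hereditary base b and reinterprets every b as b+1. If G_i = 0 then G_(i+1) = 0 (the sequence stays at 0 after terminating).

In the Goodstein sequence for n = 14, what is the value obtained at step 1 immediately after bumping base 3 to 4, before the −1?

[0] 14 ≡ 2^(2 + 1) + 2^2 + 2 (base 2). Lift 3: 111. −1: 110.
[1] 110 ≡ 3^(3 + 1) + 3^3 + 2 (base 3). Lift 4: 1282. −1: 1281.

1282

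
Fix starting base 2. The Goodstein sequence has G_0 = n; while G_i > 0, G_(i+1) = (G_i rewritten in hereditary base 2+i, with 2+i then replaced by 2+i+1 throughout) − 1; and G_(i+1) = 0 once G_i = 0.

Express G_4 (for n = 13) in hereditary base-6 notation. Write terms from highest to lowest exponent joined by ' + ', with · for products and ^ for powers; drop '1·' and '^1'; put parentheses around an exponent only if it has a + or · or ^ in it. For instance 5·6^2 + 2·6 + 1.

6^(6 + 1) + 3·6^3 + 3·6^2 + 3·6 + 1

step 0: 13 = 2^(2 + 1) + 2^2 + 1; sub 3 for 2: 3^(3 + 1) + 3^3 + 1; = 109; G_1 = 109−1 = 108
step 1: 108 = 3^(3 + 1) + 3^3; sub 4 for 3: 4^(4 + 1) + 4^4; = 1280; G_2 = 1280−1 = 1279
step 2: 1279 = 4^(4 + 1) + 3·4^3 + 3·4^2 + 3·4 + 3; sub 5 for 4: 5^(5 + 1) + 3·5^3 + 3·5^2 + 3·5 + 3; = 16093; G_3 = 16093−1 = 16092
step 3: 16092 = 5^(5 + 1) + 3·5^3 + 3·5^2 + 3·5 + 2; sub 6 for 5: 6^(6 + 1) + 3·6^3 + 3·6^2 + 3·6 + 2; = 280712; G_4 = 280712−1 = 280711
step 4: 280711 = 6^(6 + 1) + 3·6^3 + 3·6^2 + 3·6 + 1; sub 7 for 6: 7^(7 + 1) + 3·7^3 + 3·7^2 + 3·7 + 1; = 5765999; G_5 = 5765999−1 = 5765998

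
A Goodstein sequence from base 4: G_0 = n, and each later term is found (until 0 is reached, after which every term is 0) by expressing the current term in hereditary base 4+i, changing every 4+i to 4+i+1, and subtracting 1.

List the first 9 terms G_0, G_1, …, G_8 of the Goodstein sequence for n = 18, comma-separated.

18, 26, 36, 48, 53, 58, 63, 68, 73

base 4: 18 = 4^2 + 2; at 5: 5^2 + 2 = 27; next = 26
base 5: 26 = 5^2 + 1; at 6: 6^2 + 1 = 37; next = 36
base 6: 36 = 6^2; at 7: 7^2 = 49; next = 48
base 7: 48 = 6·7 + 6; at 8: 6·8 + 6 = 54; next = 53
base 8: 53 = 6·8 + 5; at 9: 6·9 + 5 = 59; next = 58
base 9: 58 = 6·9 + 4; at 10: 6·10 + 4 = 64; next = 63
base 10: 63 = 6·10 + 3; at 11: 6·11 + 3 = 69; next = 68
base 11: 68 = 6·11 + 2; at 12: 6·12 + 2 = 74; next = 73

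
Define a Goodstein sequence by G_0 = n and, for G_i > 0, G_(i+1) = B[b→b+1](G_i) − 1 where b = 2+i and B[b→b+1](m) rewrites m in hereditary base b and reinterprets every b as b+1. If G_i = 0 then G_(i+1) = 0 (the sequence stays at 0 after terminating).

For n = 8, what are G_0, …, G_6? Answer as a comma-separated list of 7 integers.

base 2: 8 = 2^(2 + 1); at 3: 3^(3 + 1) = 81; next = 80
base 3: 80 = 2·3^3 + 2·3^2 + 2·3 + 2; at 4: 2·4^4 + 2·4^2 + 2·4 + 2 = 554; next = 553
base 4: 553 = 2·4^4 + 2·4^2 + 2·4 + 1; at 5: 2·5^5 + 2·5^2 + 2·5 + 1 = 6311; next = 6310
base 5: 6310 = 2·5^5 + 2·5^2 + 2·5; at 6: 2·6^6 + 2·6^2 + 2·6 = 93396; next = 93395
base 6: 93395 = 2·6^6 + 2·6^2 + 6 + 5; at 7: 2·7^7 + 2·7^2 + 7 + 5 = 1647196; next = 1647195
base 7: 1647195 = 2·7^7 + 2·7^2 + 7 + 4; at 8: 2·8^8 + 2·8^2 + 8 + 4 = 33554572; next = 33554571

8, 80, 553, 6310, 93395, 1647195, 33554571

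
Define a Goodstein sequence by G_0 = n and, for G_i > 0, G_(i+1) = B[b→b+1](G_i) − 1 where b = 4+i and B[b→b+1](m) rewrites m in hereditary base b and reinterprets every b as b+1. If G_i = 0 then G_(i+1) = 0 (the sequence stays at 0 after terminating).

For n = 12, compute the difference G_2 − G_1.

(0) 12|_4 = 3·4 ↦ 3·5|_5 = 15 ⇒ 14
(1) 14|_5 = 2·5 + 4 ↦ 2·6 + 4|_6 = 16 ⇒ 15

1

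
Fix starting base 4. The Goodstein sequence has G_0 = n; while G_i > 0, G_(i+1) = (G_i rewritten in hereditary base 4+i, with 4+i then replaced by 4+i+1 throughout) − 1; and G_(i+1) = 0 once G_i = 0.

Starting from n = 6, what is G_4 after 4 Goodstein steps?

G_0=6  [base 4] 4 + 2  →[4↦5]→  5 + 2 = 7  −1 ⇒ G_1=6
G_1=6  [base 5] 5 + 1  →[5↦6]→  6 + 1 = 7  −1 ⇒ G_2=6
G_2=6  [base 6] 6  →[6↦7]→  7 = 7  −1 ⇒ G_3=6
G_3=6  [base 7] 6  →[7↦8]→  6 = 6  −1 ⇒ G_4=5
G_4=5  [base 8] 5  →[8↦9]→  5 = 5  −1 ⇒ G_5=4

5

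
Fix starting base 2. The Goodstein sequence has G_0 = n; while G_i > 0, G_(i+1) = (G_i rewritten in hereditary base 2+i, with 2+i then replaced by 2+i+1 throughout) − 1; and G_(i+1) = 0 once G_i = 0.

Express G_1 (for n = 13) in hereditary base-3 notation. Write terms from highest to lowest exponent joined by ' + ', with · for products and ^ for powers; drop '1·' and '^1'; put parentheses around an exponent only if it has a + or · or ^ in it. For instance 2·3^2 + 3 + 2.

3^(3 + 1) + 3^3

base 2: 13 = 2^(2 + 1) + 2^2 + 1; at 3: 3^(3 + 1) + 3^3 + 1 = 109; next = 108
base 3: 108 = 3^(3 + 1) + 3^3; at 4: 4^(4 + 1) + 4^4 = 1280; next = 1279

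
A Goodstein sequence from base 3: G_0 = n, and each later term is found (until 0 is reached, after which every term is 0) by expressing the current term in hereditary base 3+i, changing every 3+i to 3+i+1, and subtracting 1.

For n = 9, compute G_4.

21

step 0: 9 = 3^2; sub 4 for 3: 4^2; = 16; G_1 = 16−1 = 15
step 1: 15 = 3·4 + 3; sub 5 for 4: 3·5 + 3; = 18; G_2 = 18−1 = 17
step 2: 17 = 3·5 + 2; sub 6 for 5: 3·6 + 2; = 20; G_3 = 20−1 = 19
step 3: 19 = 3·6 + 1; sub 7 for 6: 3·7 + 1; = 22; G_4 = 22−1 = 21
step 4: 21 = 3·7; sub 8 for 7: 3·8; = 24; G_5 = 24−1 = 23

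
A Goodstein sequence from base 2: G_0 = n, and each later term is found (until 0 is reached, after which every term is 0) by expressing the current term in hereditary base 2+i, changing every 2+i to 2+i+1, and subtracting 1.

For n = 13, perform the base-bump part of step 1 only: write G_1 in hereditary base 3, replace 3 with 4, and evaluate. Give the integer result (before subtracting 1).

1280

step 0: 13 = 2^(2 + 1) + 2^2 + 1; sub 3 for 2: 3^(3 + 1) + 3^3 + 1; = 109; G_1 = 109−1 = 108
step 1: 108 = 3^(3 + 1) + 3^3; sub 4 for 3: 4^(4 + 1) + 4^4; = 1280; G_2 = 1280−1 = 1279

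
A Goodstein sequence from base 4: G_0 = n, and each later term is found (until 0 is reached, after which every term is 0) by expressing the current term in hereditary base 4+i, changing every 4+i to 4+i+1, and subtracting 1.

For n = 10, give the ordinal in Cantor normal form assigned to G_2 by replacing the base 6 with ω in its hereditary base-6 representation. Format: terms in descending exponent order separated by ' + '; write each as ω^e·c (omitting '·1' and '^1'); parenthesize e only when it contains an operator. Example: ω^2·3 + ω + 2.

ω·2

base 4: 10 = 2·4 + 2; at 5: 2·5 + 2 = 12; next = 11
base 5: 11 = 2·5 + 1; at 6: 2·6 + 1 = 13; next = 12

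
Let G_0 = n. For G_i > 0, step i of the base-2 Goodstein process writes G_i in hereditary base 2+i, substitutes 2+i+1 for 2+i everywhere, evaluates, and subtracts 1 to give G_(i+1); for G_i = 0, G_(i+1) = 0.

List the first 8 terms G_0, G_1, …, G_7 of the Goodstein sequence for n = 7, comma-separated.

G_0 = 7. HB_2(7) = 2^2 + 2 + 1. Bump = 31. G_1 = 30.
G_1 = 30. HB_3(30) = 3^3 + 3. Bump = 260. G_2 = 259.
G_2 = 259. HB_4(259) = 4^4 + 3. Bump = 3128. G_3 = 3127.
G_3 = 3127. HB_5(3127) = 5^5 + 2. Bump = 46658. G_4 = 46657.
G_4 = 46657. HB_6(46657) = 6^6 + 1. Bump = 823544. G_5 = 823543.
G_5 = 823543. HB_7(823543) = 7^7. Bump = 16777216. G_6 = 16777215.
G_6 = 16777215. HB_8(16777215) = 7·8^7 + 7·8^6 + 7·8^5 + 7·8^4 + 7·8^3 + 7·8^2 + 7·8 + 7. Bump = 37665880. G_7 = 37665879.

7, 30, 259, 3127, 46657, 823543, 16777215, 37665879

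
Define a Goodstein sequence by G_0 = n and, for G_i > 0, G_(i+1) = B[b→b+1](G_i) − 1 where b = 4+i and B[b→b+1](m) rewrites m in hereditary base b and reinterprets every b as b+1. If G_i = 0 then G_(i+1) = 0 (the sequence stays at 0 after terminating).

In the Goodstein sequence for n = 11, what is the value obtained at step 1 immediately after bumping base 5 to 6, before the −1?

14

G_0 = 11. HB_4(11) = 2·4 + 3. Bump = 13. G_1 = 12.
G_1 = 12. HB_5(12) = 2·5 + 2. Bump = 14. G_2 = 13.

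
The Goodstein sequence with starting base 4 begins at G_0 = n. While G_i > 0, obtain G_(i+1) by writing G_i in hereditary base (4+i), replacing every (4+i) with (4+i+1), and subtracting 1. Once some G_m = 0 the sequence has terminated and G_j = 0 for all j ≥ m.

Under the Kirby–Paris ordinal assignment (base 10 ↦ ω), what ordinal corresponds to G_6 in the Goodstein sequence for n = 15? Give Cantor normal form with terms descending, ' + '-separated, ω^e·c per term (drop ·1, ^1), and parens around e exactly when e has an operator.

step 0: 15 = 3·4 + 3; sub 5 for 4: 3·5 + 3; = 18; G_1 = 18−1 = 17
step 1: 17 = 3·5 + 2; sub 6 for 5: 3·6 + 2; = 20; G_2 = 20−1 = 19
step 2: 19 = 3·6 + 1; sub 7 for 6: 3·7 + 1; = 22; G_3 = 22−1 = 21
step 3: 21 = 3·7; sub 8 for 7: 3·8; = 24; G_4 = 24−1 = 23
step 4: 23 = 2·8 + 7; sub 9 for 8: 2·9 + 7; = 25; G_5 = 25−1 = 24
step 5: 24 = 2·9 + 6; sub 10 for 9: 2·10 + 6; = 26; G_6 = 26−1 = 25

ω·2 + 5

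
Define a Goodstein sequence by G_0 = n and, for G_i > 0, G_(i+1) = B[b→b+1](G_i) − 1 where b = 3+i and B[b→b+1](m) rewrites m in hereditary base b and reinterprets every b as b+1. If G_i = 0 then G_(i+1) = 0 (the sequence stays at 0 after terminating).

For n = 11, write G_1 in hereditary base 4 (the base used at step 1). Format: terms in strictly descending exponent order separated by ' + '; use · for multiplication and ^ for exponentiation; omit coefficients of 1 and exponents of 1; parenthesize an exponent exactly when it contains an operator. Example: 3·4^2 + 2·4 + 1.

(0) 11|_3 = 3^2 + 2 ↦ 4^2 + 2|_4 = 18 ⇒ 17
(1) 17|_4 = 4^2 + 1 ↦ 5^2 + 1|_5 = 26 ⇒ 25

4^2 + 1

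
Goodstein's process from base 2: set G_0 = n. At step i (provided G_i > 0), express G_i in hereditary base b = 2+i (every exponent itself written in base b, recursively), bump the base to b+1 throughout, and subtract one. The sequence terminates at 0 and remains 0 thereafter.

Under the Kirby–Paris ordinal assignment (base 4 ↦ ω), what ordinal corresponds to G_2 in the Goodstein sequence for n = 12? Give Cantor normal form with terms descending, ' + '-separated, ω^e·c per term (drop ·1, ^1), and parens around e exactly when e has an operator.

G_0=12  [base 2] 2^(2 + 1) + 2^2  →[2↦3]→  3^(3 + 1) + 3^3 = 108  −1 ⇒ G_1=107
G_1=107  [base 3] 3^(3 + 1) + 2·3^2 + 2·3 + 2  →[3↦4]→  4^(4 + 1) + 2·4^2 + 2·4 + 2 = 1066  −1 ⇒ G_2=1065
G_2=1065  [base 4] 4^(4 + 1) + 2·4^2 + 2·4 + 1  →[4↦5]→  5^(5 + 1) + 2·5^2 + 2·5 + 1 = 15686  −1 ⇒ G_3=15685

ω^(ω + 1) + ω^2·2 + ω·2 + 1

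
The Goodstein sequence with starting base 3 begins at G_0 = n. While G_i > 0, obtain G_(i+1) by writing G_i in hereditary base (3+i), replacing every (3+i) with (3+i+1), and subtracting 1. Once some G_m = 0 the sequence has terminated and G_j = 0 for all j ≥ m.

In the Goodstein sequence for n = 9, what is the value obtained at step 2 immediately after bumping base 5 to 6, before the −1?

20

step 0: 9 = 3^2; sub 4 for 3: 4^2; = 16; G_1 = 16−1 = 15
step 1: 15 = 3·4 + 3; sub 5 for 4: 3·5 + 3; = 18; G_2 = 18−1 = 17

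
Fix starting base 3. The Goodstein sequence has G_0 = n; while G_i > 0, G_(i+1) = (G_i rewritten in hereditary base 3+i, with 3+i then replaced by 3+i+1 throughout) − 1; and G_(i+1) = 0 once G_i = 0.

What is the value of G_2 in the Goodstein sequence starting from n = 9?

17

9 —HB3→ 3^2 —bump→ 4^2 = 16 —(−1)→ 15
15 —HB4→ 3·4 + 3 —bump→ 3·5 + 3 = 18 —(−1)→ 17
17 —HB5→ 3·5 + 2 —bump→ 3·6 + 2 = 20 —(−1)→ 19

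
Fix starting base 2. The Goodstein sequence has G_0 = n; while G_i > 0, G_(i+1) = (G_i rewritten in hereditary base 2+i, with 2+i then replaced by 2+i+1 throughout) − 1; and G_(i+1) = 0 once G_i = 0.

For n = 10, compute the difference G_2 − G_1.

step 0: 10 = 2^(2 + 1) + 2; sub 3 for 2: 3^(3 + 1) + 3; = 84; G_1 = 84−1 = 83
step 1: 83 = 3^(3 + 1) + 2; sub 4 for 3: 4^(4 + 1) + 2; = 1026; G_2 = 1026−1 = 1025

942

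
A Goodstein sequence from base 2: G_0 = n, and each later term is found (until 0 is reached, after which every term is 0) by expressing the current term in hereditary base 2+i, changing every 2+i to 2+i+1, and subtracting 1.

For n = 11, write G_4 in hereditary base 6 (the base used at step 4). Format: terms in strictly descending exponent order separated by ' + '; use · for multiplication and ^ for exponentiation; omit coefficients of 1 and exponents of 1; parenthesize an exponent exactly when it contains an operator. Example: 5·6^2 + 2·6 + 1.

6^(6 + 1) + 1

(0) 11|_2 = 2^(2 + 1) + 2 + 1 ↦ 3^(3 + 1) + 3 + 1|_3 = 85 ⇒ 84
(1) 84|_3 = 3^(3 + 1) + 3 ↦ 4^(4 + 1) + 4|_4 = 1028 ⇒ 1027
(2) 1027|_4 = 4^(4 + 1) + 3 ↦ 5^(5 + 1) + 3|_5 = 15628 ⇒ 15627
(3) 15627|_5 = 5^(5 + 1) + 2 ↦ 6^(6 + 1) + 2|_6 = 279938 ⇒ 279937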